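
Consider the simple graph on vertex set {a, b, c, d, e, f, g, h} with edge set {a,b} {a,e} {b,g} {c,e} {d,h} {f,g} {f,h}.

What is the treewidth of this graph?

A width-1 tree decomposition is:
Bags: B1 = {c, e}  B2 = {a, e}  B3 = {a, b}  B4 = {b, g}  B5 = {f, g}  B6 = {f, h}  B7 = {d, h}
Tree: B1–B2, B2–B3, B3–B4, B4–B5, B5–B6, B6–B7
The largest bag has 2 vertices, giving width 1; this decomposition certifies tw(G) ≤ 1. Since G has at least one edge (e.g. c–e), it is not an edgeless graph, so tw(G) ≥ 1. Therefore the treewidth is 1.

1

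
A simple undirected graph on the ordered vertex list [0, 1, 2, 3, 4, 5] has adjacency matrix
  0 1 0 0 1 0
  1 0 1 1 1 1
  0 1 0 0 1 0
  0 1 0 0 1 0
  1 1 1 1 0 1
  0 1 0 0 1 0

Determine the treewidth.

2

A width-2 tree decomposition is:
Bags: B1 = {0, 1, 4}  B2 = {1, 2, 4}  B3 = {1, 3, 4}  B4 = {1, 4, 5}
Tree: B1–B2, B1–B3, B1–B4
The largest bag has 3 vertices, giving width 2; this decomposition certifies tw(G) ≤ 2. Conversely, {0, 1, 4} is a clique of size 3, and the vertices of any clique must share a bag in every tree decomposition; so some bag has ≥ 3 vertices and tw(G) ≥ 2. The upper and lower bounds meet at 2, so that is the treewidth.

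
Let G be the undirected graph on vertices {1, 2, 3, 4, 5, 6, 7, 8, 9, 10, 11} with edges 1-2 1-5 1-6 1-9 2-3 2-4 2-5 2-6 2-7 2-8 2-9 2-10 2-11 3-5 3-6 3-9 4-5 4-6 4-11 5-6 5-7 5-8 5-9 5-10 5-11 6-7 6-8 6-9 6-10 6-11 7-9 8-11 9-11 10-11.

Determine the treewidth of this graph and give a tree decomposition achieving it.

Treewidth 4.
One optimal decomposition is:
Bags: B1 = {2, 4, 5, 6, 11}  B2 = {2, 5, 6, 8, 11}  B3 = {2, 5, 6, 9, 11}  B4 = {1, 2, 5, 6, 9}  B5 = {2, 5, 6, 10, 11}  B6 = {2, 3, 5, 6, 9}  B7 = {2, 5, 6, 7, 9}
Tree: B1–B2, B1–B3, B3–B4, B2–B5, B4–B6, B4–B7

Every bag has size at most 5, so the width is 5 − 1 = 4 and tw(G) ≤ 4. On the other hand G contains the 5-clique {2, 5, 6, 8, 11}. A clique must lie in a single bag of any decomposition, so no decomposition can have width below 4. Hence tw(G) = 4 exactly.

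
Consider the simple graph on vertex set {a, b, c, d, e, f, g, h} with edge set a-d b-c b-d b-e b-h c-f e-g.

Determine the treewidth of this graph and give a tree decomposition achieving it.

Treewidth 1.
One optimal decomposition is:
Bags: B1 = {b, e}  B2 = {b, h}  B3 = {b, d}  B4 = {b, c}  B5 = {c, f}  B6 = {a, d}  B7 = {e, g}
Tree: B1–B2, B2–B3, B1–B4, B4–B5, B3–B6, B1–B7

The largest bag has 2 vertices, giving width 1; this decomposition certifies tw(G) ≤ 1. Since G has at least one edge (e.g. b–e), it is not an edgeless graph, so tw(G) ≥ 1. Combining the bounds, tw(G) = 1.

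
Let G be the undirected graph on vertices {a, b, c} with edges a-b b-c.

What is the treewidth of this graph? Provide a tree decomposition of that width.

Treewidth 1.
Bags: B1 = {b, c}  B2 = {a, b}
Tree: B1–B2

The largest bag has 2 vertices, giving width 1; this decomposition certifies tw(G) ≤ 1. Any graph with an edge has treewidth ≥ 1, and G has the edge b–c. Hence tw(G) = 1 exactly.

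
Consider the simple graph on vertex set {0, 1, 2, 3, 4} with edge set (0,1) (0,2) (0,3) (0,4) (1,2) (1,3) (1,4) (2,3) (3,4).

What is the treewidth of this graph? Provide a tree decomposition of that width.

Treewidth 3.
Bags: B1 = {0, 1, 2, 3}  B2 = {0, 1, 3, 4}
Tree: B1–B2

Each bag holds 4 vertices, so the decomposition has width 3, which upper-bounds the treewidth. On the other hand G contains the 4-clique {0, 1, 2, 3}. A clique must lie in a single bag of any decomposition, so no decomposition can have width below 3. Combining the bounds, tw(G) = 3.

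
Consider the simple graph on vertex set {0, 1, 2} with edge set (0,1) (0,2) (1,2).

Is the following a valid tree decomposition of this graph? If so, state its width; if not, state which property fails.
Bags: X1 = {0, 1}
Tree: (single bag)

A tree decomposition must satisfy three properties: every vertex lies in some bag; for every edge, both endpoints lie together in some bag; and for every vertex, the bags containing it form a connected subtree. Here vertex 2 appears in no bag, so the decomposition is invalid.

No — vertex 2 appears in no bag.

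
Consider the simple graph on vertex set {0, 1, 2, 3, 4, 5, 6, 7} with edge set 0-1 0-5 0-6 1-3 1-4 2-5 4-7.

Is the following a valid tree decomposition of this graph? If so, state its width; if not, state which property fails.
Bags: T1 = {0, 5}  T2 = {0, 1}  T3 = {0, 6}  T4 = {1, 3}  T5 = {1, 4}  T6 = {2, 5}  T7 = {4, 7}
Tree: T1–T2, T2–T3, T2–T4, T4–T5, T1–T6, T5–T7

Every vertex of G appears in some bag (union = {0, 1, 2, 3, 4, 5, 6, 7}); every edge is covered by a bag; and for each vertex v the set of bags containing v is connected in the bag tree. The decomposition is therefore valid. The largest bag has 2 vertices, so the width is 1.

Yes; width 1.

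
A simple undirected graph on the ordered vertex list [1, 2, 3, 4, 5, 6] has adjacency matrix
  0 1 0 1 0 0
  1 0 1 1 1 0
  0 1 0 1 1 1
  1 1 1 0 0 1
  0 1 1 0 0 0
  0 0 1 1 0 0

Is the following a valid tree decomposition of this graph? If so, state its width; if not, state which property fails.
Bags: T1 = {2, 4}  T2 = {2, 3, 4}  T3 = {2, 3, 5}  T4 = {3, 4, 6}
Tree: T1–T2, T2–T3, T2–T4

A tree decomposition must satisfy three properties: every vertex lies in some bag; for every edge, both endpoints lie together in some bag; and for every vertex, the bags containing it form a connected subtree. Here vertex 1 appears in no bag, so the decomposition is invalid.

No — vertex 1 appears in no bag.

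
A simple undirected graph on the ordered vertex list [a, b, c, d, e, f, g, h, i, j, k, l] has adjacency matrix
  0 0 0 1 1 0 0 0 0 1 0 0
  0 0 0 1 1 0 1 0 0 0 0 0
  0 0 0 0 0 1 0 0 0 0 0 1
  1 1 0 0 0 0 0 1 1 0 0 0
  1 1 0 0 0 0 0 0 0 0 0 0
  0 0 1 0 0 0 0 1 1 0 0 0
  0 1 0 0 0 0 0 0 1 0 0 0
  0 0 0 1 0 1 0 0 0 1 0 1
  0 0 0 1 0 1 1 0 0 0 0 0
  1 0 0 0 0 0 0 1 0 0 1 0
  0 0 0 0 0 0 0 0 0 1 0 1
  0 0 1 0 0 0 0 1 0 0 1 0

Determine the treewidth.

3

A width-3 tree decomposition is:
Bags: B1 = {b, e, g, i}  B2 = {b, d, e, i}  B3 = {a, d, e, i}  B4 = {a, d, f, i}  B5 = {a, d, f, h}  B6 = {a, f, h, j}  B7 = {c, f, h, j}  B8 = {c, h, j, l}  B9 = {c, j, k, l}
Tree: B1–B2, B2–B3, B3–B4, B4–B5, B5–B6, B6–B7, B7–B8, B8–B9
Every bag has size at most 4, so the width is 4 − 1 = 3 and tw(G) ≤ 3. For the lower bound: the 4 vertex sets {b,e,g}, {i}, {d}, {a,f,h,j} are disjoint, each induces a connected subgraph, and every pair is joined by at least one edge of G. Contracting each set to a single vertex therefore yields K_{4} as a minor, and since treewidth is minor-monotone, tw(G) ≥ tw(K_{4}) = 3. Combining the bounds, tw(G) = 3.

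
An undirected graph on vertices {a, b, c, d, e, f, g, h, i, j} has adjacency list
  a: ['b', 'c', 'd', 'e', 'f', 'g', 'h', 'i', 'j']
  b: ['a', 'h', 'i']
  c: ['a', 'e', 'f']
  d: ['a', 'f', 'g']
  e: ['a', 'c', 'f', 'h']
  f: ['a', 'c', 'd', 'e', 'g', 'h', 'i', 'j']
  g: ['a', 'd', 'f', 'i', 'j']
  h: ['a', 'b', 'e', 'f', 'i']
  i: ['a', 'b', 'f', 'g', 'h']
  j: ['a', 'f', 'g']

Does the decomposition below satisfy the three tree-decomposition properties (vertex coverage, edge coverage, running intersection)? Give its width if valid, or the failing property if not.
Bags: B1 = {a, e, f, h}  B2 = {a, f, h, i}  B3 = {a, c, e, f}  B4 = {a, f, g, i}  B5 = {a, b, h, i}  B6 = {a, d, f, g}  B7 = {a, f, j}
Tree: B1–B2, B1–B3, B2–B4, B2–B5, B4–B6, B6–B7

A tree decomposition must satisfy three properties: every vertex lies in some bag; for every edge, both endpoints lie together in some bag; and for every vertex, the bags containing it form a connected subtree. Here edge (g,j) lies in no bag, so the decomposition is invalid.

No — edge (g,j) lies in no bag.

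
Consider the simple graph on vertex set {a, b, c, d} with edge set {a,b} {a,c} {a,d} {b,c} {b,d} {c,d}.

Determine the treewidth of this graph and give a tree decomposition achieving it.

With just one bag of size 4, the width is 4 − 1 = 3, so tw(G) ≤ 3. Conversely, {a, b, c, d} is a clique of size 4, and the vertices of any clique must share a bag in every tree decomposition; so some bag has ≥ 4 vertices and tw(G) ≥ 3. Hence tw(G) = 3 exactly.

Treewidth 3.
One optimal decomposition is:
Bags: B1 = {a, b, c, d}
Tree: (single bag)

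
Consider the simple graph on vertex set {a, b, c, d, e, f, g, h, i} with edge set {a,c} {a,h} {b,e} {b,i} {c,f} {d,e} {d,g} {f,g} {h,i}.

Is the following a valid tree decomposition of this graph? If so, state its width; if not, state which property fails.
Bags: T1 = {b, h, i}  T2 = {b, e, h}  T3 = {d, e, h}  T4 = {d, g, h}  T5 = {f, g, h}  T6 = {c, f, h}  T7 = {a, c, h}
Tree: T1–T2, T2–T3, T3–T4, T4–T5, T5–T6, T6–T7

Yes; width 2.

Checking the three conditions: (i) the bags cover all of {a, b, c, d, e, f, g, h, i}; (ii) for each edge, some bag contains both endpoints; (iii) the bags containing any fixed vertex form a subtree. All hold, so the decomposition is valid with width 3 − 1 = 2.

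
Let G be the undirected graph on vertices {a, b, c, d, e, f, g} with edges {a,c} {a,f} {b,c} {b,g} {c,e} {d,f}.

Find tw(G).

1

A width-1 tree decomposition is:
Bags: B1 = {a, c}  B2 = {a, f}  B3 = {c, e}  B4 = {d, f}  B5 = {b, c}  B6 = {b, g}
Tree: B1–B2, B1–B3, B2–B4, B3–B5, B5–B6
Each bag holds 2 vertices, so the decomposition has width 1, which upper-bounds the treewidth. G has an edge, so its treewidth is at least 1. Therefore the treewidth is 1.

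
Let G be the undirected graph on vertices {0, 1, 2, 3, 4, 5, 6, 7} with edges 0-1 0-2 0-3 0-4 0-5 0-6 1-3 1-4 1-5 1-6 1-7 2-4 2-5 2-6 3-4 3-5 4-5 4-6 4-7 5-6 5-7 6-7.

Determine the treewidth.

4

A width-4 tree decomposition is:
Bags: B1 = {0, 2, 4, 5, 6}  B2 = {0, 1, 4, 5, 6}  B3 = {1, 4, 5, 6, 7}  B4 = {0, 1, 3, 4, 5}
Tree: B1–B2, B2–B3, B2–B4
Each bag holds 5 vertices, so the decomposition has width 4, which upper-bounds the treewidth. On the other hand G contains the 5-clique {0, 1, 3, 4, 5}. A clique must lie in a single bag of any decomposition, so no decomposition can have width below 4. Combining the bounds, tw(G) = 4.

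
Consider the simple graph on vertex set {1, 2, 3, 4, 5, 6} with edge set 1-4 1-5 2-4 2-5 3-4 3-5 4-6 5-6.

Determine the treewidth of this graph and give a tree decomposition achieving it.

The largest bag has 3 vertices, giving width 2; this decomposition certifies tw(G) ≤ 2. Since 5–6–4–3–5 is a cycle in G, G is not acyclic. Forests are exactly the graphs of treewidth ≤ 1, so tw(G) ≥ 2. Therefore the treewidth is 2.

Treewidth 2.
One such decomposition:
Bags: B1 = {4, 5, 6}  B2 = {3, 4, 5}  B3 = {1, 4, 5}  B4 = {2, 4, 5}
Tree: B1–B2, B2–B3, B3–B4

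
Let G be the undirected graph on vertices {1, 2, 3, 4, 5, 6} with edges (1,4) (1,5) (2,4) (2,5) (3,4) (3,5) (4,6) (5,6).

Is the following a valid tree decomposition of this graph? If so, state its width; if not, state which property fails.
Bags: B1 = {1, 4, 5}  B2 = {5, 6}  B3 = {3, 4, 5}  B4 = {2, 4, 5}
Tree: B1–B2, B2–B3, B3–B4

No — edge (4,6) lies in no bag.

A tree decomposition must satisfy three properties: every vertex lies in some bag; for every edge, both endpoints lie together in some bag; and for every vertex, the bags containing it form a connected subtree. Here edge (4,6) lies in no bag, so the decomposition is invalid.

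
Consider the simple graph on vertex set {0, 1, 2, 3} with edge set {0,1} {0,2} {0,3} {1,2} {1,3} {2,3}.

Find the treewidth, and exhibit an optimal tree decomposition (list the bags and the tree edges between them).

With just one bag of size 4, the width is 4 − 1 = 3, so tw(G) ≤ 3. Conversely, {0, 1, 2, 3} is a clique of size 4, and the vertices of any clique must share a bag in every tree decomposition; so some bag has ≥ 4 vertices and tw(G) ≥ 3. Therefore the treewidth is 3.

Treewidth 3.
One optimal decomposition is:
Bags: B1 = {0, 1, 2, 3}
Tree: (single bag)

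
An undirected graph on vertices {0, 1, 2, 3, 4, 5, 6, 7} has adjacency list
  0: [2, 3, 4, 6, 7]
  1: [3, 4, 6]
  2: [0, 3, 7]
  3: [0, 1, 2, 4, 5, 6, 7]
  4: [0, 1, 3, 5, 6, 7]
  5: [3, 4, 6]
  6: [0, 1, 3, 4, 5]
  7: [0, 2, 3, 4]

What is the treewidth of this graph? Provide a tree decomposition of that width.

Treewidth 3.
Bags: B1 = {0, 3, 4, 6}  B2 = {1, 3, 4, 6}  B3 = {0, 3, 4, 7}  B4 = {3, 4, 5, 6}  B5 = {0, 2, 3, 7}
Tree: B1–B2, B1–B3, B2–B4, B3–B5

The largest bag has 4 vertices, giving width 3; this decomposition certifies tw(G) ≤ 3. Conversely, {0, 2, 3, 7} is a clique of size 4, and the vertices of any clique must share a bag in every tree decomposition; so some bag has ≥ 4 vertices and tw(G) ≥ 3. Combining the bounds, tw(G) = 3.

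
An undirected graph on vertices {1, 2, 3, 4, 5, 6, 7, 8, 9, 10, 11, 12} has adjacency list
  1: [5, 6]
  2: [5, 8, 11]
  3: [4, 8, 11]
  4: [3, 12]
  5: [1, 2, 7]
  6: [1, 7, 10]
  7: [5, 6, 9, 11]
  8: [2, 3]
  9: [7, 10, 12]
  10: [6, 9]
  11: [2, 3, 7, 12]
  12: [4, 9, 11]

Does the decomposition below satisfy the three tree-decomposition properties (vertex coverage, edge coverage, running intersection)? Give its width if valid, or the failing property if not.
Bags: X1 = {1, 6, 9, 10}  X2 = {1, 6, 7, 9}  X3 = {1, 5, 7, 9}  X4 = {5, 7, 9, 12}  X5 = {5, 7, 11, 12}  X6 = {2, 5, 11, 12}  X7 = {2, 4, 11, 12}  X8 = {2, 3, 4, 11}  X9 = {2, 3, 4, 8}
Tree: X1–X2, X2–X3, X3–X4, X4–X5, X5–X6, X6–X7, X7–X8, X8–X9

Every vertex of G appears in some bag (union = {1, 2, 3, 4, 5, 6, 7, 8, 9, 10, 11, 12}); every edge is covered by a bag; and for each vertex v the set of bags containing v is connected in the bag tree. The decomposition is therefore valid. The largest bag has 4 vertices, so the width is 3.

Yes; width 3.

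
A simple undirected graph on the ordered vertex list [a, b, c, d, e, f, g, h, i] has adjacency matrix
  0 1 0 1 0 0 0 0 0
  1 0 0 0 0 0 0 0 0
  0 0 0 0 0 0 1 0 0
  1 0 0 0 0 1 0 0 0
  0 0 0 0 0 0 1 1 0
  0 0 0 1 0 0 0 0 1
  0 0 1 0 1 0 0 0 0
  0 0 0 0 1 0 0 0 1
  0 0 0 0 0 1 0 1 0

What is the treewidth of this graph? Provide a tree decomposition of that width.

Treewidth 1.
One such decomposition:
Bags: B1 = {c, g}  B2 = {e, g}  B3 = {e, h}  B4 = {h, i}  B5 = {f, i}  B6 = {d, f}  B7 = {a, d}  B8 = {a, b}
Tree: B1–B2, B2–B3, B3–B4, B4–B5, B5–B6, B6–B7, B7–B8

Each bag holds 2 vertices, so the decomposition has width 1, which upper-bounds the treewidth. Any graph with an edge has treewidth ≥ 1, and G has the edge c–g. Therefore the treewidth is 1.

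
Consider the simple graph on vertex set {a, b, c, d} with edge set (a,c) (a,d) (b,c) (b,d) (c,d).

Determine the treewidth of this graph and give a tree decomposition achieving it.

Every bag has size at most 3, so the width is 3 − 1 = 2 and tw(G) ≤ 2. Conversely, {a, c, d} is a clique of size 3, and the vertices of any clique must share a bag in every tree decomposition; so some bag has ≥ 3 vertices and tw(G) ≥ 2. Combining the bounds, tw(G) = 2.

Treewidth 2.
One such decomposition:
Bags: B1 = {b, c, d}  B2 = {a, c, d}
Tree: B1–B2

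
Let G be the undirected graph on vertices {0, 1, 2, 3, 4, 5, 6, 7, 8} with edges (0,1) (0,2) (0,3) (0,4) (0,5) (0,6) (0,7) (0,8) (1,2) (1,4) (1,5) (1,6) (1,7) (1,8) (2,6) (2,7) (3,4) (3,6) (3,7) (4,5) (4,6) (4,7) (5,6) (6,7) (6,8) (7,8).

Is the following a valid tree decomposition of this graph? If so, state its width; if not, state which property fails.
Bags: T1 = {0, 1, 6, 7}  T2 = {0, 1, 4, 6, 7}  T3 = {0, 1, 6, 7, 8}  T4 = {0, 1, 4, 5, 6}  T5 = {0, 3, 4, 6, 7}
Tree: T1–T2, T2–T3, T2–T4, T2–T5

No — vertex 2 appears in no bag.

A tree decomposition must satisfy three properties: every vertex lies in some bag; for every edge, both endpoints lie together in some bag; and for every vertex, the bags containing it form a connected subtree. Here vertex 2 appears in no bag, so the decomposition is invalid.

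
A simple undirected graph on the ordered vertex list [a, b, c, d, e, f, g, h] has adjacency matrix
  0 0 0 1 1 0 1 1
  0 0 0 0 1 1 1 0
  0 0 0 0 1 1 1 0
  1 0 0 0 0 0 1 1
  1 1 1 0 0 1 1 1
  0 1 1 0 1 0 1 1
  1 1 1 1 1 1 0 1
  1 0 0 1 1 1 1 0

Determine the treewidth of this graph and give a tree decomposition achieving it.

The largest bag has 4 vertices, giving width 3; this decomposition certifies tw(G) ≤ 3. For the lower bound, the 4 vertices {a, d, g, h} are pairwise adjacent, and any tree decomposition puts a clique entirely inside one bag — forcing width ≥ 3. Combining the bounds, tw(G) = 3.

Treewidth 3.
One optimal decomposition is:
Bags: B1 = {a, e, g, h}  B2 = {e, f, g, h}  B3 = {b, e, f, g}  B4 = {c, e, f, g}  B5 = {a, d, g, h}
Tree: B1–B2, B2–B3, B3–B4, B1–B5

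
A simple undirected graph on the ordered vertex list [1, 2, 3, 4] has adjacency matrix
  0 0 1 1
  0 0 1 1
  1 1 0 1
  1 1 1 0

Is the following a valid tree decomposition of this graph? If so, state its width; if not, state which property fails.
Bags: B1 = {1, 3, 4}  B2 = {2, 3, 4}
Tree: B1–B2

Vertex coverage: the bags together contain {1, 2, 3, 4}, the full vertex set. Edge coverage: each edge of G has both endpoints in at least one bag. Running intersection: for every vertex, the bags containing it form a connected subtree. All three properties hold, so this is a valid tree decomposition of width max|bag| − 1 = 2, and hence tw(G) ≤ 2.

Yes; width 2.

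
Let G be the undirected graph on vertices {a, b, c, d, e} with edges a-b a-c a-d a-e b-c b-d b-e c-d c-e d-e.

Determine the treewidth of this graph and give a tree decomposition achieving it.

Treewidth 4.
One optimal decomposition is:
Bags: B1 = {a, b, c, d, e}
Tree: (single bag)

With just one bag of size 5, the width is 5 − 1 = 4, so tw(G) ≤ 4. For the lower bound, the 5 vertices {a, b, c, d, e} are pairwise adjacent, and any tree decomposition puts a clique entirely inside one bag — forcing width ≥ 4. Therefore the treewidth is 4.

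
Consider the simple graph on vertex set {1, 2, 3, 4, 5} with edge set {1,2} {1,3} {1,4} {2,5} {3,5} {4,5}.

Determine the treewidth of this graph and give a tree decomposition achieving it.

The largest bag has 3 vertices, giving width 2; this decomposition certifies tw(G) ≤ 2. For the lower bound, G contains the cycle 1–3–5–4–1, so G is not a forest; only forests have treewidth ≤ 1, hence tw(G) ≥ 2. Hence tw(G) = 2 exactly.

Treewidth 2.
Bags: B1 = {1, 3, 5}  B2 = {1, 4, 5}  B3 = {1, 2, 5}
Tree: B1–B2, B2–B3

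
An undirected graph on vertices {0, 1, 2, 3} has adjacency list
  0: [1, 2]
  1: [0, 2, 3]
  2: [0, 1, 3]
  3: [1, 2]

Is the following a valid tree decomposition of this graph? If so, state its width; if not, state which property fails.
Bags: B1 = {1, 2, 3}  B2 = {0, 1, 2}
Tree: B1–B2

Yes; width 2.

Checking the three conditions: (i) the bags cover all of {0, 1, 2, 3}; (ii) for each edge, some bag contains both endpoints; (iii) the bags containing any fixed vertex form a subtree. All hold, so the decomposition is valid with width 3 − 1 = 2.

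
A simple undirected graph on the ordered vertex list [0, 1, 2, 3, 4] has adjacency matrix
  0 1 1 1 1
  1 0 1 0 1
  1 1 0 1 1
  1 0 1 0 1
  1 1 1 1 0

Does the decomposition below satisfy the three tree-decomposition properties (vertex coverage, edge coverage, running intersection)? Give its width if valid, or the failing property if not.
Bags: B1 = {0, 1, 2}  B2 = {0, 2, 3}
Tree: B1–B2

No — vertex 4 appears in no bag.

A tree decomposition must satisfy three properties: every vertex lies in some bag; for every edge, both endpoints lie together in some bag; and for every vertex, the bags containing it form a connected subtree. Here vertex 4 appears in no bag, so the decomposition is invalid.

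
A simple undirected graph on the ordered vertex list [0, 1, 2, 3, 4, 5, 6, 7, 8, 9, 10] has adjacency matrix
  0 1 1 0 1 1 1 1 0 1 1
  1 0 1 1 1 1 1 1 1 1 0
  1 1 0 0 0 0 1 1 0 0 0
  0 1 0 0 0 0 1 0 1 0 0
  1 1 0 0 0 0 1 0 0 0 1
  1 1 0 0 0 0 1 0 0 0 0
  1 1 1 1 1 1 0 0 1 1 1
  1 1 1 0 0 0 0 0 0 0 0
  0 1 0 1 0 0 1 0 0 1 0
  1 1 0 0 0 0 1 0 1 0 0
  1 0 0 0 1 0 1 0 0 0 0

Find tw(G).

3

A width-3 tree decomposition is:
Bags: B1 = {0, 1, 2, 7}  B2 = {0, 1, 2, 6}  B3 = {0, 1, 6, 9}  B4 = {0, 1, 4, 6}  B5 = {1, 6, 8, 9}  B6 = {1, 3, 6, 8}  B7 = {0, 1, 5, 6}  B8 = {0, 4, 6, 10}
Tree: B1–B2, B2–B3, B3–B4, B3–B5, B5–B6, B4–B7, B4–B8
The largest bag has 4 vertices, giving width 3; this decomposition certifies tw(G) ≤ 3. For the lower bound, the 4 vertices {0, 1, 6, 9} are pairwise adjacent, and any tree decomposition puts a clique entirely inside one bag — forcing width ≥ 3. The upper and lower bounds meet at 3, so that is the treewidth.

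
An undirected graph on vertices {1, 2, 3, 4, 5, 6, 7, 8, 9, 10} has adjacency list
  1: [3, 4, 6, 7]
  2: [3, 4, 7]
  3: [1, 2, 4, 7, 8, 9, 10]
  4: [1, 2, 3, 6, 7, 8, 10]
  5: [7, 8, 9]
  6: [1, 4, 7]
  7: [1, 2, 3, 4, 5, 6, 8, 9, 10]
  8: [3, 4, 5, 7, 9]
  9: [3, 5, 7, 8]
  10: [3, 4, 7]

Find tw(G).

3

A width-3 tree decomposition is:
Bags: B1 = {1, 3, 4, 7}  B2 = {3, 4, 7, 8}  B3 = {3, 7, 8, 9}  B4 = {3, 4, 7, 10}  B5 = {5, 7, 8, 9}  B6 = {1, 4, 6, 7}  B7 = {2, 3, 4, 7}
Tree: B1–B2, B2–B3, B1–B4, B3–B5, B1–B6, B1–B7
Each bag holds 4 vertices, so the decomposition has width 3, which upper-bounds the treewidth. On the other hand G contains the 4-clique {3, 7, 8, 9}. A clique must lie in a single bag of any decomposition, so no decomposition can have width below 3. The upper and lower bounds meet at 3, so that is the treewidth.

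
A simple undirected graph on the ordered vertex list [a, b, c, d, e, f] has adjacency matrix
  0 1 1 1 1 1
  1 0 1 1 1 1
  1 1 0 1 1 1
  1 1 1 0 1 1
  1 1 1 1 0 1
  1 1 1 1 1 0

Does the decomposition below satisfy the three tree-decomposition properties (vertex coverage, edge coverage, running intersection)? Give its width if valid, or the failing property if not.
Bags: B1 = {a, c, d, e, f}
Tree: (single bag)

A tree decomposition must satisfy three properties: every vertex lies in some bag; for every edge, both endpoints lie together in some bag; and for every vertex, the bags containing it form a connected subtree. Here vertex b appears in no bag, so the decomposition is invalid.

No — vertex b appears in no bag.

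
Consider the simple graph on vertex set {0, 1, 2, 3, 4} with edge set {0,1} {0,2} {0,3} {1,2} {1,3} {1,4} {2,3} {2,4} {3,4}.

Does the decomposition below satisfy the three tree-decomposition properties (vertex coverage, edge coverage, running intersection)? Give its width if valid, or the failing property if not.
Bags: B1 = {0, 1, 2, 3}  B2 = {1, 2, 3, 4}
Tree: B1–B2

Every vertex of G appears in some bag (union = {0, 1, 2, 3, 4}); every edge is covered by a bag; and for each vertex v the set of bags containing v is connected in the bag tree. The decomposition is therefore valid. The largest bag has 4 vertices, so the width is 3.

Yes; width 3.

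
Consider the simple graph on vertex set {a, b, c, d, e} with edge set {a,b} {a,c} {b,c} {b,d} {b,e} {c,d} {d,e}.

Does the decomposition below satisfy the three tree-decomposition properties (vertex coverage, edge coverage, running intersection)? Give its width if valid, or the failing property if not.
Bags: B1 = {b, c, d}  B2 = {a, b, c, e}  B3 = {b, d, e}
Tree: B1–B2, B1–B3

A tree decomposition must satisfy three properties: every vertex lies in some bag; for every edge, both endpoints lie together in some bag; and for every vertex, the bags containing it form a connected subtree. Here bags containing vertex e are not connected in the tree, so the decomposition is invalid.

No — bags containing vertex e are not connected in the tree.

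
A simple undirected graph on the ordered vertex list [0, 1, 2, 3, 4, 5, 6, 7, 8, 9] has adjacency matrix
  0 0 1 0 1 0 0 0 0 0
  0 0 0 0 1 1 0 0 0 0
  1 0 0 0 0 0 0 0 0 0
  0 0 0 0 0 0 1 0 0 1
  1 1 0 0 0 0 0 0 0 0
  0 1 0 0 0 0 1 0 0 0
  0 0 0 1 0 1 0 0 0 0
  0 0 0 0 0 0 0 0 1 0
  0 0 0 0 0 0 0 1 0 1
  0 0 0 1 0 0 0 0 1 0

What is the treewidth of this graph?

1

A width-1 tree decomposition is:
Bags: B1 = {0, 2}  B2 = {0, 4}  B3 = {1, 4}  B4 = {1, 5}  B5 = {5, 6}  B6 = {3, 6}  B7 = {3, 9}  B8 = {8, 9}  B9 = {7, 8}
Tree: B1–B2, B2–B3, B3–B4, B4–B5, B5–B6, B6–B7, B7–B8, B8–B9
Each bag holds 2 vertices, so the decomposition has width 1, which upper-bounds the treewidth. Since G has at least one edge (e.g. 2–0), it is not an edgeless graph, so tw(G) ≥ 1. Hence tw(G) = 1 exactly.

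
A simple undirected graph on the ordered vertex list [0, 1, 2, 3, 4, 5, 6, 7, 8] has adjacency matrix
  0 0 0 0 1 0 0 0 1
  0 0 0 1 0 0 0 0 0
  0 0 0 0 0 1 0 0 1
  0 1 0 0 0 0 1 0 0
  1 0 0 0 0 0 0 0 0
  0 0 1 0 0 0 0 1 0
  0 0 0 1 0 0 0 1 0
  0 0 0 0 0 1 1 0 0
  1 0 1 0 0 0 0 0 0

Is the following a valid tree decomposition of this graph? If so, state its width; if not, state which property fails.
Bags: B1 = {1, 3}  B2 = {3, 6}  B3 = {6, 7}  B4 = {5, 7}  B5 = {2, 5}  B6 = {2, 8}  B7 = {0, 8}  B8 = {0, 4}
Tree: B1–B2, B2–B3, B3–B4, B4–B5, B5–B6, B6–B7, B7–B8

Yes; width 1.

Vertex coverage: the bags together contain {0, 1, 2, 3, 4, 5, 6, 7, 8}, the full vertex set. Edge coverage: each edge of G has both endpoints in at least one bag. Running intersection: for every vertex, the bags containing it form a connected subtree. All three properties hold, so this is a valid tree decomposition of width max|bag| − 1 = 1, and hence tw(G) ≤ 1.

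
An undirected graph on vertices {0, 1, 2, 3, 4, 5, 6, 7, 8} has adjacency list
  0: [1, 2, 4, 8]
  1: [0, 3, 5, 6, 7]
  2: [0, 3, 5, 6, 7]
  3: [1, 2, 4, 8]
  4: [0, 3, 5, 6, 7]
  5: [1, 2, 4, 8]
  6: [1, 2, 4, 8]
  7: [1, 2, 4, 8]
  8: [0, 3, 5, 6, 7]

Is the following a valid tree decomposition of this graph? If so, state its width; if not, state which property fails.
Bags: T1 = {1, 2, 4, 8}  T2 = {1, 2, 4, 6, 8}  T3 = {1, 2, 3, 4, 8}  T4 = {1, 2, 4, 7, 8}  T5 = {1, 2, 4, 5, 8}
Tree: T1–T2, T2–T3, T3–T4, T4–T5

No — vertex 0 appears in no bag.

A tree decomposition must satisfy three properties: every vertex lies in some bag; for every edge, both endpoints lie together in some bag; and for every vertex, the bags containing it form a connected subtree. Here vertex 0 appears in no bag, so the decomposition is invalid.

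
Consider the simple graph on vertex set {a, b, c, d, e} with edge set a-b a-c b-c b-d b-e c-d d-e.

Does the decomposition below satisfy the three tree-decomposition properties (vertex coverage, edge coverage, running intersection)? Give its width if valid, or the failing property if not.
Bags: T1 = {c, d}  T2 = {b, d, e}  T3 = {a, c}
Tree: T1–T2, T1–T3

No — edge (b,c) lies in no bag.

A tree decomposition must satisfy three properties: every vertex lies in some bag; for every edge, both endpoints lie together in some bag; and for every vertex, the bags containing it form a connected subtree. Here edge (b,c) lies in no bag, so the decomposition is invalid.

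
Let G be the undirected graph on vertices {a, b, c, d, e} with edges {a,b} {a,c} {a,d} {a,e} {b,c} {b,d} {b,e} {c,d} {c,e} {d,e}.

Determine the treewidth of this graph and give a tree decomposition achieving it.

With just one bag of size 5, the width is 5 − 1 = 4, so tw(G) ≤ 4. Conversely, {a, b, c, d, e} is a clique of size 5, and the vertices of any clique must share a bag in every tree decomposition; so some bag has ≥ 5 vertices and tw(G) ≥ 4. Therefore the treewidth is 4.

Treewidth 4.
One optimal decomposition is:
Bags: B1 = {a, b, c, d, e}
Tree: (single bag)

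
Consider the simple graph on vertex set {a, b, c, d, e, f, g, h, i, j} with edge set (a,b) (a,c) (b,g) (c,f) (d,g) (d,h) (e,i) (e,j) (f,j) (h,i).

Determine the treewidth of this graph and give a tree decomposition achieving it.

Treewidth 2.
One optimal decomposition is:
Bags: B1 = {e, h, i}  B2 = {d, e, h}  B3 = {d, e, g}  B4 = {b, e, g}  B5 = {a, b, e}  B6 = {a, c, e}  B7 = {c, e, f}  B8 = {e, f, j}
Tree: B1–B2, B2–B3, B3–B4, B4–B5, B5–B6, B6–B7, B7–B8

Every bag has size at most 3, so the width is 3 − 1 = 2 and tw(G) ≤ 2. The edges e–i–h–d–g–b–a–c–f–j–e form a cycle, so G is not a tree and its treewidth is at least 2. The upper and lower bounds meet at 2, so that is the treewidth.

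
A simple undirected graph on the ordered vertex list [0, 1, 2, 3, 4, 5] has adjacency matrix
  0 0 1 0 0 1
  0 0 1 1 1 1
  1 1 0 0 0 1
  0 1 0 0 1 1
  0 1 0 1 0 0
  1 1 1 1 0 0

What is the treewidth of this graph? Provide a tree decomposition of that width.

Treewidth 2.
One such decomposition:
Bags: B1 = {1, 3, 5}  B2 = {1, 2, 5}  B3 = {0, 2, 5}  B4 = {1, 3, 4}
Tree: B1–B2, B2–B3, B1–B4

The largest bag has 3 vertices, giving width 2; this decomposition certifies tw(G) ≤ 2. On the other hand G contains the 3-clique {0, 2, 5}. A clique must lie in a single bag of any decomposition, so no decomposition can have width below 2. Therefore the treewidth is 2.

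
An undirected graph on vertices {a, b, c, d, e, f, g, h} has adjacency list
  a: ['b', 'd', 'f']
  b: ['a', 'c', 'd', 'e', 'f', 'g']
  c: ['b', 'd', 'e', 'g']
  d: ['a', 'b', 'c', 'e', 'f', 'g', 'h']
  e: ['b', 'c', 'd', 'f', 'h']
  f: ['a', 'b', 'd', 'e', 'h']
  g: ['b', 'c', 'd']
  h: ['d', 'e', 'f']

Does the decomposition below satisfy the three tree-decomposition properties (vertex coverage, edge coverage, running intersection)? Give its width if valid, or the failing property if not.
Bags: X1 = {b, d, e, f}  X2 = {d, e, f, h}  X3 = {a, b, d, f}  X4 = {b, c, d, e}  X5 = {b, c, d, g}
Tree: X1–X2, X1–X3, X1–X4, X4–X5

Vertex coverage: the bags together contain {a, b, c, d, e, f, g, h}, the full vertex set. Edge coverage: each edge of G has both endpoints in at least one bag. Running intersection: for every vertex, the bags containing it form a connected subtree. All three properties hold, so this is a valid tree decomposition of width max|bag| − 1 = 3, and hence tw(G) ≤ 3.

Yes; width 3.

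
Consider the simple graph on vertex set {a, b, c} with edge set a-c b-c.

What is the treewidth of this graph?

A width-1 tree decomposition is:
Bags: B1 = {a, c}  B2 = {b, c}
Tree: B1–B2
The largest bag has 2 vertices, giving width 1; this decomposition certifies tw(G) ≤ 1. Since G has at least one edge (e.g. c–a), it is not an edgeless graph, so tw(G) ≥ 1. Hence tw(G) = 1 exactly.

1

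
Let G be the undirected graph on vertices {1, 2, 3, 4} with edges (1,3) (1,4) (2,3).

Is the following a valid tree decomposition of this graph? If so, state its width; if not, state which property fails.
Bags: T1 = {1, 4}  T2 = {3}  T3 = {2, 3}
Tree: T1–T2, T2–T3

A tree decomposition must satisfy three properties: every vertex lies in some bag; for every edge, both endpoints lie together in some bag; and for every vertex, the bags containing it form a connected subtree. Here edge (1,3) lies in no bag, so the decomposition is invalid.

No — edge (1,3) lies in no bag.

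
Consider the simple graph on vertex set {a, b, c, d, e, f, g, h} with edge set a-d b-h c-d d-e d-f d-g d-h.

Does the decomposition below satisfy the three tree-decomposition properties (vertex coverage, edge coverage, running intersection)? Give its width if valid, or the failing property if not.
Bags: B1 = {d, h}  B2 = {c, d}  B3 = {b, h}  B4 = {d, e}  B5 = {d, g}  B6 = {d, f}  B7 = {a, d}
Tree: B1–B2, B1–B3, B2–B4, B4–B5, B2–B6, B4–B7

Checking the three conditions: (i) the bags cover all of {a, b, c, d, e, f, g, h}; (ii) for each edge, some bag contains both endpoints; (iii) the bags containing any fixed vertex form a subtree. All hold, so the decomposition is valid with width 2 − 1 = 1.

Yes; width 1.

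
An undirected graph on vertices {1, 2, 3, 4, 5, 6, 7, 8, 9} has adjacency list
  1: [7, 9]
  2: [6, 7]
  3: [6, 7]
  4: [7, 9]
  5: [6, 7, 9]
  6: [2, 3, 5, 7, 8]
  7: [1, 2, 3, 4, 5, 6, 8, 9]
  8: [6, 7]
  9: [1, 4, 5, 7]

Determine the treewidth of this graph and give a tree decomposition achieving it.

Treewidth 2.
Bags: B1 = {4, 7, 9}  B2 = {5, 7, 9}  B3 = {5, 6, 7}  B4 = {3, 6, 7}  B5 = {6, 7, 8}  B6 = {2, 6, 7}  B7 = {1, 7, 9}
Tree: B1–B2, B2–B3, B3–B4, B3–B5, B3–B6, B2–B7

Every bag has size at most 3, so the width is 3 − 1 = 2 and tw(G) ≤ 2. On the other hand G contains the 3-clique {1, 7, 9}. A clique must lie in a single bag of any decomposition, so no decomposition can have width below 2. Hence tw(G) = 2 exactly.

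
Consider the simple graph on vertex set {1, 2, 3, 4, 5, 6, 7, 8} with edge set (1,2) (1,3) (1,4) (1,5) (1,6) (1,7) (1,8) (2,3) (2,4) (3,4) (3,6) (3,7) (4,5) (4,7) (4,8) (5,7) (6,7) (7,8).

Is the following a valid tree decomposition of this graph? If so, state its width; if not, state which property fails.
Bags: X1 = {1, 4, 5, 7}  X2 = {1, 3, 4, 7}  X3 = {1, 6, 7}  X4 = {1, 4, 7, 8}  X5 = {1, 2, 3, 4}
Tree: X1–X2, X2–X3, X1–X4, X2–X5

A tree decomposition must satisfy three properties: every vertex lies in some bag; for every edge, both endpoints lie together in some bag; and for every vertex, the bags containing it form a connected subtree. Here edge (3,6) lies in no bag, so the decomposition is invalid.

No — edge (3,6) lies in no bag.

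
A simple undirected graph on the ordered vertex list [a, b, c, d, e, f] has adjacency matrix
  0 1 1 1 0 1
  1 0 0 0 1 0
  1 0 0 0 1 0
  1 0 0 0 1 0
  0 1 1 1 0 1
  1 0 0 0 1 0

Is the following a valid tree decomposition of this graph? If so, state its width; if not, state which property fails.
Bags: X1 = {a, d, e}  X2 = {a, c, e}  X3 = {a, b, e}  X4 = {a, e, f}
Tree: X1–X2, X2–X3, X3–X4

Checking the three conditions: (i) the bags cover all of {a, b, c, d, e, f}; (ii) for each edge, some bag contains both endpoints; (iii) the bags containing any fixed vertex form a subtree. All hold, so the decomposition is valid with width 3 − 1 = 2.

Yes; width 2.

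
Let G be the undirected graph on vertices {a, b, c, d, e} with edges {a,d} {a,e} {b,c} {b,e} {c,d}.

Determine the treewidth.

A width-2 tree decomposition is:
Bags: B1 = {a, c, d}  B2 = {a, c, e}  B3 = {b, c, e}
Tree: B1–B2, B2–B3
The largest bag has 3 vertices, giving width 2; this decomposition certifies tw(G) ≤ 2. The edges c–d–a–e–b–c form a cycle, so G is not a tree and its treewidth is at least 2. The upper and lower bounds meet at 2, so that is the treewidth.

2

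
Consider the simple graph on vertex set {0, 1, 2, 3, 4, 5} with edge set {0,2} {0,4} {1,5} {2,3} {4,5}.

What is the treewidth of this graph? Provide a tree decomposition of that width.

Every bag has size at most 2, so the width is 2 − 1 = 1 and tw(G) ≤ 1. G has an edge, so its treewidth is at least 1. Therefore the treewidth is 1.

Treewidth 1.
Bags: B1 = {2, 3}  B2 = {0, 2}  B3 = {0, 4}  B4 = {4, 5}  B5 = {1, 5}
Tree: B1–B2, B2–B3, B3–B4, B4–B5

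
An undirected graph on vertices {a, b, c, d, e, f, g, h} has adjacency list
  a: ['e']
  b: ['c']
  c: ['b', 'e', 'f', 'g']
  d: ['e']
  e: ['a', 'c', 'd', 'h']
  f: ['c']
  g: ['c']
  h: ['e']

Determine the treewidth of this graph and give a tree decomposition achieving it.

The largest bag has 2 vertices, giving width 1; this decomposition certifies tw(G) ≤ 1. Since G has at least one edge (e.g. c–e), it is not an edgeless graph, so tw(G) ≥ 1. Therefore the treewidth is 1.

Treewidth 1.
One optimal decomposition is:
Bags: B1 = {c, e}  B2 = {e, h}  B3 = {a, e}  B4 = {d, e}  B5 = {b, c}  B6 = {c, g}  B7 = {c, f}
Tree: B1–B2, B2–B3, B2–B4, B1–B5, B1–B6, B1–B7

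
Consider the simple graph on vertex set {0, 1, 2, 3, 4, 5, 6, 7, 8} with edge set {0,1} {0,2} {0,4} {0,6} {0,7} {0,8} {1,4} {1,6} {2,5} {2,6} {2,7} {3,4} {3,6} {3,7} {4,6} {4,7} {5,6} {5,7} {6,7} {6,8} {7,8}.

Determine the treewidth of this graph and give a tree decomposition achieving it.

Every bag has size at most 4, so the width is 4 − 1 = 3 and tw(G) ≤ 3. On the other hand G contains the 4-clique {0, 1, 4, 6}. A clique must lie in a single bag of any decomposition, so no decomposition can have width below 3. The upper and lower bounds meet at 3, so that is the treewidth.

Treewidth 3.
One such decomposition:
Bags: B1 = {0, 4, 6, 7}  B2 = {0, 2, 6, 7}  B3 = {2, 5, 6, 7}  B4 = {0, 6, 7, 8}  B5 = {0, 1, 4, 6}  B6 = {3, 4, 6, 7}
Tree: B1–B2, B2–B3, B2–B4, B1–B5, B1–B6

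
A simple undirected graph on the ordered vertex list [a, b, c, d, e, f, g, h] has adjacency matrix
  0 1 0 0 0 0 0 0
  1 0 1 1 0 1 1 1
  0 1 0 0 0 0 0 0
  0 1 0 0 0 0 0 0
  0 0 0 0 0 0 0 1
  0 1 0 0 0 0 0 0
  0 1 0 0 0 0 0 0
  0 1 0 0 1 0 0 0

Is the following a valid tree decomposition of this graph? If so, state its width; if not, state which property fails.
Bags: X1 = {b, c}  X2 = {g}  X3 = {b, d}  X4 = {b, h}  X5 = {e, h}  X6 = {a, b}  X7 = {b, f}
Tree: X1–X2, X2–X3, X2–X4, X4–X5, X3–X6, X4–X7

No — edge (b,g) lies in no bag.

A tree decomposition must satisfy three properties: every vertex lies in some bag; for every edge, both endpoints lie together in some bag; and for every vertex, the bags containing it form a connected subtree. Here edge (b,g) lies in no bag, so the decomposition is invalid.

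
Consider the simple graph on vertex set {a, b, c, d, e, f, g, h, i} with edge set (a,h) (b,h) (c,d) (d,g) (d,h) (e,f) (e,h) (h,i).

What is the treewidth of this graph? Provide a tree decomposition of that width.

The largest bag has 2 vertices, giving width 1; this decomposition certifies tw(G) ≤ 1. G has an edge, so its treewidth is at least 1. Hence tw(G) = 1 exactly.

Treewidth 1.
Bags: B1 = {e, h}  B2 = {e, f}  B3 = {a, h}  B4 = {h, i}  B5 = {b, h}  B6 = {d, h}  B7 = {d, g}  B8 = {c, d}
Tree: B1–B2, B1–B3, B3–B4, B3–B5, B5–B6, B6–B7, B7–B8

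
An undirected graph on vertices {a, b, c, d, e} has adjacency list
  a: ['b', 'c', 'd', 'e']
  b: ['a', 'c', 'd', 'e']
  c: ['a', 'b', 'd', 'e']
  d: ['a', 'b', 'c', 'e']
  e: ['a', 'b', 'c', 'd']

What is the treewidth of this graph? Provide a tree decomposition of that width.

Treewidth 4.
Bags: B1 = {a, b, c, d, e}
Tree: (single bag)

A single bag containing all 5 vertices is trivially a valid decomposition of width 4. Conversely, {a, b, c, d, e} is a clique of size 5, and the vertices of any clique must share a bag in every tree decomposition; so some bag has ≥ 5 vertices and tw(G) ≥ 4. Hence tw(G) = 4 exactly.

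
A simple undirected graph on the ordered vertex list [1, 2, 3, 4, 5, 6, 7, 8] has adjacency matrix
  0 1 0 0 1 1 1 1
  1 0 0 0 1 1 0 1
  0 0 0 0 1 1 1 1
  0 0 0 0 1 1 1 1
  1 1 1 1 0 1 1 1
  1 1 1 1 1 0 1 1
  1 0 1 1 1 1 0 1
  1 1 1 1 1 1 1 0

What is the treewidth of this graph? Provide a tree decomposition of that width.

The largest bag has 5 vertices, giving width 4; this decomposition certifies tw(G) ≤ 4. Conversely, {1, 2, 5, 6, 8} is a clique of size 5, and the vertices of any clique must share a bag in every tree decomposition; so some bag has ≥ 5 vertices and tw(G) ≥ 4. The upper and lower bounds meet at 4, so that is the treewidth.

Treewidth 4.
One optimal decomposition is:
Bags: B1 = {1, 5, 6, 7, 8}  B2 = {4, 5, 6, 7, 8}  B3 = {1, 2, 5, 6, 8}  B4 = {3, 5, 6, 7, 8}
Tree: B1–B2, B1–B3, B1–B4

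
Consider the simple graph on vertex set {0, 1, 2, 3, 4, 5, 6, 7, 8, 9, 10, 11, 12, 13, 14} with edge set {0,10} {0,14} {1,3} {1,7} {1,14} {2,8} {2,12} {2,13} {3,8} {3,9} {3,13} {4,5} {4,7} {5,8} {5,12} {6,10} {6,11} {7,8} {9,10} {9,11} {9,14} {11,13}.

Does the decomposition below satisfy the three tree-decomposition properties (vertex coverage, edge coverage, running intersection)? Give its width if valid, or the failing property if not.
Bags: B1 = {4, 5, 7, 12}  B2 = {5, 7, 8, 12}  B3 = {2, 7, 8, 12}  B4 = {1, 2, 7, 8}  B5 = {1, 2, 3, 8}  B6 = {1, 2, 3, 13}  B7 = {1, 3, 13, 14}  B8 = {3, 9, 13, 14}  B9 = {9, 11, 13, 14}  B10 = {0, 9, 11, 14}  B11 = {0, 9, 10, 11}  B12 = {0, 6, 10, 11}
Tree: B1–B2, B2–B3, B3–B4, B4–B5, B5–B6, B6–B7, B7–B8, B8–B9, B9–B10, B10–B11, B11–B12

Vertex coverage: the bags together contain {0, 1, 2, 3, 4, 5, 6, 7, 8, 9, 10, 11, 12, 13, 14}, the full vertex set. Edge coverage: each edge of G has both endpoints in at least one bag. Running intersection: for every vertex, the bags containing it form a connected subtree. All three properties hold, so this is a valid tree decomposition of width max|bag| − 1 = 3, and hence tw(G) ≤ 3.

Yes; width 3.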